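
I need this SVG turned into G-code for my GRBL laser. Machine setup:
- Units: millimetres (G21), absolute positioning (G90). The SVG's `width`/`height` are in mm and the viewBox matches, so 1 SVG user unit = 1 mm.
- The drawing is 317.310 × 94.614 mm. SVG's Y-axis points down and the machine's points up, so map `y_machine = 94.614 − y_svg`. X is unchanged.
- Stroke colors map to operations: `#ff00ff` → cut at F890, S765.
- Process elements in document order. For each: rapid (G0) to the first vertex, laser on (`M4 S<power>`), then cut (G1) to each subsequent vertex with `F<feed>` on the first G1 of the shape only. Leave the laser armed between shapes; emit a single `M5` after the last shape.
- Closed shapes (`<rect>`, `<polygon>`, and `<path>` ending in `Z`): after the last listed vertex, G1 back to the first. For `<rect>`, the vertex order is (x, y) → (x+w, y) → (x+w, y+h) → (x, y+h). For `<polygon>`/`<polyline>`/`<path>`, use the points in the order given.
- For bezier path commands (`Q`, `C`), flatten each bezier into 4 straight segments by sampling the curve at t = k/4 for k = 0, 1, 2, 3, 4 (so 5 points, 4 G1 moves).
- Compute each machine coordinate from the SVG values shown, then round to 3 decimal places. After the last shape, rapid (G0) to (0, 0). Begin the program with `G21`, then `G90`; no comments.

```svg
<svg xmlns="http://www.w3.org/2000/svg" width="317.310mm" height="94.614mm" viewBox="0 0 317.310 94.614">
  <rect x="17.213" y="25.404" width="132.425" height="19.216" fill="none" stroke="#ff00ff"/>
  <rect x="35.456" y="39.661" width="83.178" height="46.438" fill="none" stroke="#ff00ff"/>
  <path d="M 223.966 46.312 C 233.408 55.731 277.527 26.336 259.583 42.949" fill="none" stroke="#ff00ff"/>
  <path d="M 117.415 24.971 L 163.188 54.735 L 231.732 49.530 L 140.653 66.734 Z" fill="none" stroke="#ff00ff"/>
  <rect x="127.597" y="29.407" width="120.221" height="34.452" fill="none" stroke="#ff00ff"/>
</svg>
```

G21
G90
G0 X17.213 Y69.210
M4 S765
G1 X149.638 Y69.210 F890
G1 X149.638 Y49.994
G1 X17.213 Y49.994
G1 X17.213 Y69.210
G0 X35.456 Y54.953
M4 S765
G1 X118.634 Y54.953 F890
G1 X118.634 Y8.515
G1 X35.456 Y8.515
G1 X35.456 Y54.953
G0 X223.966 Y48.302
M4 S765
G1 X236.038 Y47.190 F890
G1 X252.044 Y52.681
G1 X262.916 Y56.824
G1 X259.583 Y51.665
G0 X117.415 Y69.643
M4 S765
G1 X163.188 Y39.879 F890
G1 X231.732 Y45.084
G1 X140.653 Y27.880
G1 X117.415 Y69.643
G0 X127.597 Y65.207
M4 S765
G1 X247.818 Y65.207 F890
G1 X247.818 Y30.755
G1 X127.597 Y30.755
G1 X127.597 Y65.207
M5
G0 X0.000 Y0.000

1 u = 1 mm; y_m = 94.614 − y.

[1] `<rect>` rectangle, #ff00ff→cut S765 F890: (17.213,69.210) → (149.638,69.210) → (149.638,49.994) → (17.213,49.994) → (17.213,69.210) (closed)

[2] `<rect>` rectangle, #ff00ff→cut S765 F890: (35.456,54.953) → (118.634,54.953) → (118.634,8.515) → (35.456,8.515) → (35.456,54.953) (closed)

[3] `<path>` cubic bezier, #ff00ff→cut S765 F890: (223.966,48.302) → (236.038,47.190) → (252.044,52.681) → (262.916,56.824) → (259.583,51.665)

[4] `<path>` closed polygon, #ff00ff→cut S765 F890: (117.415,69.643) → (163.188,39.879) → (231.732,45.084) → (140.653,27.880) → (117.415,69.643) (closed)

[5] `<rect>` rectangle, #ff00ff→cut S765 F890: (127.597,65.207) → (247.818,65.207) → (247.818,30.755) → (127.597,30.755) → (127.597,65.207) (closed)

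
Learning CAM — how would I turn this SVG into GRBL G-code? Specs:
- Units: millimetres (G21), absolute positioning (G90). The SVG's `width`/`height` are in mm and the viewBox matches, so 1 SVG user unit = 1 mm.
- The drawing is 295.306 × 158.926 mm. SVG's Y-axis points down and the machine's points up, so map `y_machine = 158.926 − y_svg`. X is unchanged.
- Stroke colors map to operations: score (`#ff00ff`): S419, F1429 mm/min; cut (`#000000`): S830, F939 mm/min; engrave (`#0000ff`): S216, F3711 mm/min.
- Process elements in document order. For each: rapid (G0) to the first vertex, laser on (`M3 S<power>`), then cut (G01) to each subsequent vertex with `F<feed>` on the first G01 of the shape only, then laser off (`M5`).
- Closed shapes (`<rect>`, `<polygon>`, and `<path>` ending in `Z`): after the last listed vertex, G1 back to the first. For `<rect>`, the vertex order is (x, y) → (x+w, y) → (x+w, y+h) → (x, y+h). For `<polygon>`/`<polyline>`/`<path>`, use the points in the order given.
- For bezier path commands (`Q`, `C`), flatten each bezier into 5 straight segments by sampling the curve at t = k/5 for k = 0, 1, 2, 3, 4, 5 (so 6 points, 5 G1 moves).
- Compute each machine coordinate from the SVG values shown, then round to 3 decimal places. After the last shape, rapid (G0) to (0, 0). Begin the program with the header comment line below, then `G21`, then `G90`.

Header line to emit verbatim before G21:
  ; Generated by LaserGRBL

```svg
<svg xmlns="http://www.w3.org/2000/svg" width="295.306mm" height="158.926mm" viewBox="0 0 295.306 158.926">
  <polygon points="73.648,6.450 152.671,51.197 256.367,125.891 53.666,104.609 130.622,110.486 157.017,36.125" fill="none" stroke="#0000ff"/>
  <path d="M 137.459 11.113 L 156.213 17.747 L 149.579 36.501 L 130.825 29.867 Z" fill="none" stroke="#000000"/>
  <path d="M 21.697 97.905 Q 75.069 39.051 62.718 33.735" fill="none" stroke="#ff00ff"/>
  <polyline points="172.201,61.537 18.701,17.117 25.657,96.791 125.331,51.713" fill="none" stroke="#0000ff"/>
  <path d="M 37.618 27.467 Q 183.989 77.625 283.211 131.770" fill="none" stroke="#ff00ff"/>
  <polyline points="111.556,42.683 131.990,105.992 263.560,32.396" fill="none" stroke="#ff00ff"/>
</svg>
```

1 u = 1 mm; y_m = 158.926 − y.

[1] `<polygon>` closed polygon, #0000ff→engrave S216 F3711: (73.648,152.476) → (152.671,107.729) → (256.367,33.035) → (53.666,54.317) → (130.622,48.440) → (157.017,122.801) → (73.648,152.476) (closed)

[2] `<path>` regular polygon, #000000→cut S830 F939: (137.459,147.813) → (156.213,141.179) → (149.579,122.425) → (130.825,129.059) → (137.459,147.813) (closed)

[3] `<path>` quadratic bezier, #ff00ff→score S419 F1429: (21.697,61.021) → (40.417,82.421) → (53.879,99.538) → (62.083,112.372) → (65.029,120.923) → (62.718,125.191)

[4] `<polyline>` open polyline, #0000ff→engrave S216 F3711: (172.201,97.389) → (18.701,141.809) → (25.657,62.135) → (125.331,107.213)

[5] `<path>` quadratic bezier, #ff00ff→score S419 F1429: (37.618,131.459) → (94.280,111.236) → (147.171,90.695) → (196.290,69.834) → (241.636,48.655) → (283.211,27.156)

[6] `<polyline>` open polyline, #ff00ff→score S419 F1429: (111.556,116.243) → (131.990,52.934) → (263.560,126.530)

; Generated by LaserGRBL
G21
G90
G0 X73.648 Y152.476
M3 S216
G01 X152.671 Y107.729 F3711
G01 X256.367 Y33.035
G01 X53.666 Y54.317
G01 X130.622 Y48.440
G01 X157.017 Y122.801
G01 X73.648 Y152.476
M5
G0 X137.459 Y147.813
M3 S830
G01 X156.213 Y141.179 F939
G01 X149.579 Y122.425
G01 X130.825 Y129.059
G01 X137.459 Y147.813
M5
G0 X21.697 Y61.021
M3 S419
G01 X40.417 Y82.421 F1429
G01 X53.879 Y99.538
G01 X62.083 Y112.372
G01 X65.029 Y120.923
G01 X62.718 Y125.191
M5
G0 X172.201 Y97.389
M3 S216
G01 X18.701 Y141.809 F3711
G01 X25.657 Y62.135
G01 X125.331 Y107.213
M5
G0 X37.618 Y131.459
M3 S419
G01 X94.280 Y111.236 F1429
G01 X147.171 Y90.695
G01 X196.290 Y69.834
G01 X241.636 Y48.655
G01 X283.211 Y27.156
M5
G0 X111.556 Y116.243
M3 S419
G01 X131.990 Y52.934 F1429
G01 X263.560 Y126.530
M5
G0 X0.000 Y0.000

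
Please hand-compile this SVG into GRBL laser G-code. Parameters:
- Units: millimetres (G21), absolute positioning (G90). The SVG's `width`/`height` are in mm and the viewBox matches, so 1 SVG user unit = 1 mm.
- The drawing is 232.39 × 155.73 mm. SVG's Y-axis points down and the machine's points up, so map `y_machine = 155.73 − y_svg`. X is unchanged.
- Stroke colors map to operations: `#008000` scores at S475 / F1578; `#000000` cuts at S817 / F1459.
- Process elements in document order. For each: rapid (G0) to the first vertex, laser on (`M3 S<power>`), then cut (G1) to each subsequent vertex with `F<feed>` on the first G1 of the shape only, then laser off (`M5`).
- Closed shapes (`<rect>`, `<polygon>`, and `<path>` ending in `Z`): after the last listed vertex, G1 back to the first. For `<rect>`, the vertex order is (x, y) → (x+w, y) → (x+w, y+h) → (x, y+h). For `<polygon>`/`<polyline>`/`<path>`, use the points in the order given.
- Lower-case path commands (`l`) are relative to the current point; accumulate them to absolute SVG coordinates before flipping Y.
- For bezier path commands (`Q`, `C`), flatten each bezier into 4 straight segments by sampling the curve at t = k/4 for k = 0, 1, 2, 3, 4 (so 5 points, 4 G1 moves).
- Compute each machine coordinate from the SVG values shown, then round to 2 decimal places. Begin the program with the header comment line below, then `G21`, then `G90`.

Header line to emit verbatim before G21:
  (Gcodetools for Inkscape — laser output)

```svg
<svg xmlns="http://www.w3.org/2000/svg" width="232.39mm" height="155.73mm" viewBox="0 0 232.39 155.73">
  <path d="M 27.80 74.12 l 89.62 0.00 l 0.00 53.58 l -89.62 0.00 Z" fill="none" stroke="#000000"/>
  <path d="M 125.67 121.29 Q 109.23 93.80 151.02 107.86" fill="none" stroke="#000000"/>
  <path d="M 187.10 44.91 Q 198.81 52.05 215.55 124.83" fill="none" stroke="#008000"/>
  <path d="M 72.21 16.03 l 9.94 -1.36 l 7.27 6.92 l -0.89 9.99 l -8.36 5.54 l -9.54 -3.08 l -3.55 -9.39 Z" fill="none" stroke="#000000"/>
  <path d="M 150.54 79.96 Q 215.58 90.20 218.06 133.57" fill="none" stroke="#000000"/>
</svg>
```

Since the viewBox matches the mm dimensions, user units are millimetres directly. The only transform is the Y-flip y_m = 155.73 − y_svg.

Shape 1 is a rectangle drawn with `<path>`. Its stroke #000000 means cut at S817, F1459. After flipping Y the toolpath is (27.80,81.61) → (117.42,81.61) → (117.42,28.03) → (27.80,28.03) → (27.80,81.61), returning to the start.

Shape 2 is a quadratic bezier drawn with `<path>`. Its stroke #000000 means cut at S817, F1459. After flipping Y the toolpath is (125.67,34.44) → (121.09,45.59) → (123.79,51.54) → (133.76,52.30) → (151.02,47.87).

Shape 3 is a quadratic bezier drawn with `<path>`. Its stroke #008000 means score at S475, F1578. After flipping Y the toolpath is (187.10,110.82) → (193.27,103.15) → (200.07,87.27) → (207.49,63.19) → (215.55,30.90).

Shape 4 is a regular polygon drawn with `<path>`. Its stroke #000000 means cut at S817, F1459. After flipping Y the toolpath is (72.21,139.70) → (82.15,141.06) → (89.42,134.14) → (88.53,124.15) → (80.17,118.61) → (70.63,121.69) → (67.08,131.08) → (72.21,139.70), returning to the start.

Shape 5 is a quadratic bezier drawn with `<path>`. Its stroke #000000 means cut at S817, F1459. After flipping Y the toolpath is (150.54,75.77) → (179.15,68.58) → (199.94,57.25) → (212.91,41.77) → (218.06,22.16).

(Gcodetools for Inkscape — laser output)
G21
G90
G0 X27.80 Y81.61
M3 S817
G1 X117.42 Y81.61 F1459
G1 X117.42 Y28.03
G1 X27.80 Y28.03
G1 X27.80 Y81.61
M5
G0 X125.67 Y34.44
M3 S817
G1 X121.09 Y45.59 F1459
G1 X123.79 Y51.54
G1 X133.76 Y52.30
G1 X151.02 Y47.87
M5
G0 X187.10 Y110.82
M3 S475
G1 X193.27 Y103.15 F1578
G1 X200.07 Y87.27
G1 X207.49 Y63.19
G1 X215.55 Y30.90
M5
G0 X72.21 Y139.70
M3 S817
G1 X82.15 Y141.06 F1459
G1 X89.42 Y134.14
G1 X88.53 Y124.15
G1 X80.17 Y118.61
G1 X70.63 Y121.69
G1 X67.08 Y131.08
G1 X72.21 Y139.70
M5
G0 X150.54 Y75.77
M3 S817
G1 X179.15 Y68.58 F1459
G1 X199.94 Y57.25
G1 X212.91 Y41.77
G1 X218.06 Y22.16
M5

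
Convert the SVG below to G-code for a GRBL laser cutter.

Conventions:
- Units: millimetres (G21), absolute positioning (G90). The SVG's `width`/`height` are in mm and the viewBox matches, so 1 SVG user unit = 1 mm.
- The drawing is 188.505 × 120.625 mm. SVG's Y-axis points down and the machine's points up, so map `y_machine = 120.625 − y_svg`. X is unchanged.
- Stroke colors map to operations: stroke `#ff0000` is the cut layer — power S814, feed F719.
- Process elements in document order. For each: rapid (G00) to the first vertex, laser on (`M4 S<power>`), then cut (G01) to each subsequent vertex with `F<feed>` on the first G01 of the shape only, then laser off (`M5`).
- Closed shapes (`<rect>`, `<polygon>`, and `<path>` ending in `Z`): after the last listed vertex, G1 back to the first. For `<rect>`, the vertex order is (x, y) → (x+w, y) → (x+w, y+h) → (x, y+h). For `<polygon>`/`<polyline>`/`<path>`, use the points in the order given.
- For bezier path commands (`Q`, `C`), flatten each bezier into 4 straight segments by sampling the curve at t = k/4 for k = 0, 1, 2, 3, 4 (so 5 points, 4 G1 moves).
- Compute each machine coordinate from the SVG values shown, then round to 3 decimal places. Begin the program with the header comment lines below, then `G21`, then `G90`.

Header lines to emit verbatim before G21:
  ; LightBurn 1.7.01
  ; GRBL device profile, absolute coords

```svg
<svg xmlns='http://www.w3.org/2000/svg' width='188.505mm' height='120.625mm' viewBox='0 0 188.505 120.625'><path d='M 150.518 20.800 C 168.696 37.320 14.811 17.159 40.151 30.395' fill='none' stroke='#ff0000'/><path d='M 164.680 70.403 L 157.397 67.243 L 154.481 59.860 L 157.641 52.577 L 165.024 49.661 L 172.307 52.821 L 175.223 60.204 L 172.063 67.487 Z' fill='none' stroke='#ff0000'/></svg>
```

viewBox `0 0 188.505 120.625` with mm width/height → 1 unit = 1 mm. Flip: y_m = 120.625 − y_svg.

**Shape 1** — `<path>` cubic bezier, stroke `#ff0000` → cut (S814, F719). Control points (SVG): P0=(150.518,20.800), P1=(168.696,37.320), P2=(14.811,17.159), P3=(40.151,30.395); sampled at t=k/4. Machine vertices: (150.518,99.825) → (137.379,93.218) → (92.649,93.796) → (49.262,94.990) → (40.151,90.230). Open path.

**Shape 2** — `<path>` regular polygon, stroke `#ff0000` → cut (S814, F719). Machine vertices: (164.680,50.222) → (157.397,53.382) → (154.481,60.765) → (157.641,68.048) → (165.024,70.964) → (172.307,67.804) → (175.223,60.421) → (172.063,53.138) → (164.680,50.222). Closed: final G1 returns to the first vertex.

; LightBurn 1.7.01
; GRBL device profile, absolute coords
G21
G90
G00 X150.518 Y99.825
M4 S814
G01 X137.379 Y93.218 F719
G01 X92.649 Y93.796
G01 X49.262 Y94.990
G01 X40.151 Y90.230
M5
G00 X164.680 Y50.222
M4 S814
G01 X157.397 Y53.382 F719
G01 X154.481 Y60.765
G01 X157.641 Y68.048
G01 X165.024 Y70.964
G01 X172.307 Y67.804
G01 X175.223 Y60.421
G01 X172.063 Y53.138
G01 X164.680 Y50.222
M5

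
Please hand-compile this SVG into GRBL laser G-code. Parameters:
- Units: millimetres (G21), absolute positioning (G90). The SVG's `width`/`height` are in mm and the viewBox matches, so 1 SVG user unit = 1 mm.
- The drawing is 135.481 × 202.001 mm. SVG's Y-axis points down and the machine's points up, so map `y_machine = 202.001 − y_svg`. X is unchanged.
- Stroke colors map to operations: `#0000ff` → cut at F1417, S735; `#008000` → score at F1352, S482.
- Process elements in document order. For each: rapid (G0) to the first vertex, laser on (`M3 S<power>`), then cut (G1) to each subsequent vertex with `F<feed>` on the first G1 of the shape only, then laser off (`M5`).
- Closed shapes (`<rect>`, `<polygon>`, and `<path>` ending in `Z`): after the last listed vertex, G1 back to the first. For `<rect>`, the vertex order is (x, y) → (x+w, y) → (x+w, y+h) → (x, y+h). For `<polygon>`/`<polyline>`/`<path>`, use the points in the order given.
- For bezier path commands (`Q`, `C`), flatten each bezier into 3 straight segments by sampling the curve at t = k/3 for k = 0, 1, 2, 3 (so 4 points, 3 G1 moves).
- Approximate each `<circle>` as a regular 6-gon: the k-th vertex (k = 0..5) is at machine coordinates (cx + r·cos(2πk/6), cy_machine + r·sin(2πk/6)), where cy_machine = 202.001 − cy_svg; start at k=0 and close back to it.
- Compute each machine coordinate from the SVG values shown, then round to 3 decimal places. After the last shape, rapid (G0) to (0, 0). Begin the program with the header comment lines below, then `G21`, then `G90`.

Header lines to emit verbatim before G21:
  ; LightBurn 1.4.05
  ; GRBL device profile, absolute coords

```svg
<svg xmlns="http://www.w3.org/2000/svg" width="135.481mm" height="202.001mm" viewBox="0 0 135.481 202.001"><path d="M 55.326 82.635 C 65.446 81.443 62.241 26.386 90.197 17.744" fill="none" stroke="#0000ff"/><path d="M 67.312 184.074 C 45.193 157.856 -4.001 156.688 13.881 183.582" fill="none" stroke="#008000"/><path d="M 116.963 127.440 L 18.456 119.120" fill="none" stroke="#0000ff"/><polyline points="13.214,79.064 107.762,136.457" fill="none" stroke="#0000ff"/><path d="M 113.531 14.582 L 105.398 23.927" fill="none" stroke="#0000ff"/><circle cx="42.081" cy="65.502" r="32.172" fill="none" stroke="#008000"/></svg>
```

; LightBurn 1.4.05
; GRBL device profile, absolute coords
G21
G90
G0 X55.326 Y119.366
M3 S735
G1 X62.652 Y134.799 F1417
G1 X70.980 Y163.857
G1 X90.197 Y184.257
M5
G0 X67.312 Y17.927
M3 S482
G1 X39.655 Y35.683 F1352
G1 X14.871 Y36.071
G1 X13.881 Y18.419
M5
G0 X116.963 Y74.561
M3 S735
G1 X18.456 Y82.881 F1417
M5
G0 X13.214 Y122.937
M3 S735
G1 X107.762 Y65.544 F1417
M5
G0 X113.531 Y187.419
M3 S735
G1 X105.398 Y178.074 F1417
M5
G0 X74.253 Y136.499
M3 S482
G1 X58.167 Y164.361 F1352
G1 X25.995 Y164.361
G1 X9.909 Y136.499
G1 X25.995 Y108.637
G1 X58.167 Y108.637
G1 X74.253 Y136.499
M5
G0 X0.000 Y0.000

viewBox `0 0 135.481 202.001` with mm width/height → 1 unit = 1 mm. Flip: y_m = 202.001 − y_svg.

**Shape 1** — `<path>` cubic bezier, stroke `#0000ff` → cut (S735, F1417). Control points (SVG): P0=(55.326,82.635), P1=(65.446,81.443), P2=(62.241,26.386), P3=(90.197,17.744); sampled at t=k/3. Machine vertices: (55.326,119.366) → (62.652,134.799) → (70.980,163.857) → (90.197,184.257). Open path.

**Shape 2** — `<path>` cubic bezier, stroke `#008000` → score (S482, F1352). Control points (SVG): P0=(67.312,184.074), P1=(45.193,157.856), P2=(-4.001,156.688), P3=(13.881,183.582); sampled at t=k/3. Machine vertices: (67.312,17.927) → (39.655,35.683) → (14.871,36.071) → (13.881,18.419). Open path.

**Shape 3** — `<path>` line segment, stroke `#0000ff` → cut (S735, F1417). Machine vertices: (116.963,74.561) → (18.456,82.881). Open path.

**Shape 4** — `<polyline>` line segment, stroke `#0000ff` → cut (S735, F1417). Machine vertices: (13.214,122.937) → (107.762,65.544). Open path.

**Shape 5** — `<path>` line segment, stroke `#0000ff` → cut (S735, F1417). Machine vertices: (113.531,187.419) → (105.398,178.074). Open path.

**Shape 6** — `<circle>` circle, stroke `#008000` → score (S482, F1352). Machine vertices: (74.253,136.499) → (58.167,164.361) → (25.995,164.361) → (9.909,136.499) → (25.995,108.637) → (58.167,108.637) → (74.253,136.499). Closed: final G1 returns to the first vertex.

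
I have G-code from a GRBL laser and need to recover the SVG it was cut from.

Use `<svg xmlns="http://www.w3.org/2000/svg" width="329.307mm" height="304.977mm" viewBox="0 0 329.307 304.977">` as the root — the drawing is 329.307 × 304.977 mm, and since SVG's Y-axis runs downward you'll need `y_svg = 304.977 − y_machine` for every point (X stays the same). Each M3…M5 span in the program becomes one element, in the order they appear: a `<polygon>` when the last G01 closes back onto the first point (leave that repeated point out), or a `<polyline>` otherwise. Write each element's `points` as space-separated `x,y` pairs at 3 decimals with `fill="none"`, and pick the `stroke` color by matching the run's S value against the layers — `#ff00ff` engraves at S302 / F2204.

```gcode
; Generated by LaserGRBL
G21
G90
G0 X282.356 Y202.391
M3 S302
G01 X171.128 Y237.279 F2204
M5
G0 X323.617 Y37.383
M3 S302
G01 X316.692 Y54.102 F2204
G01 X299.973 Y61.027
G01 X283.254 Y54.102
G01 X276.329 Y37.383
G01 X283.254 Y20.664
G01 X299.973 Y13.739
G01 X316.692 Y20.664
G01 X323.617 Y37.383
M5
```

<svg xmlns="http://www.w3.org/2000/svg" width="329.307mm" height="304.977mm" viewBox="0 0 329.307 304.977">
  <polyline points="282.356,102.586 171.128,67.698" fill="none" stroke="#ff00ff"/>
  <polygon points="323.617,267.594 316.692,250.875 299.973,243.950 283.254,250.875 276.329,267.594 283.254,284.313 299.973,291.238 316.692,284.313" fill="none" stroke="#ff00ff"/>
</svg>

Each laser-on run becomes one SVG element. Flip Y back into SVG space with y_svg = 304.977 − y_machine. Every run uses S302, so all elements get stroke `#ff00ff` (engrave).

Run 1: The run is open, so emit a `<polyline>` with points (Y-flipped): 282.356,102.586 171.128,67.698.

Run 2: The run returns to its start, so emit a `<polygon>` with points (Y-flipped): 323.617,267.594 316.692,250.875 299.973,243.950 283.254,250.875 276.329,267.594 283.254,284.313 299.973,291.238 316.692,284.313.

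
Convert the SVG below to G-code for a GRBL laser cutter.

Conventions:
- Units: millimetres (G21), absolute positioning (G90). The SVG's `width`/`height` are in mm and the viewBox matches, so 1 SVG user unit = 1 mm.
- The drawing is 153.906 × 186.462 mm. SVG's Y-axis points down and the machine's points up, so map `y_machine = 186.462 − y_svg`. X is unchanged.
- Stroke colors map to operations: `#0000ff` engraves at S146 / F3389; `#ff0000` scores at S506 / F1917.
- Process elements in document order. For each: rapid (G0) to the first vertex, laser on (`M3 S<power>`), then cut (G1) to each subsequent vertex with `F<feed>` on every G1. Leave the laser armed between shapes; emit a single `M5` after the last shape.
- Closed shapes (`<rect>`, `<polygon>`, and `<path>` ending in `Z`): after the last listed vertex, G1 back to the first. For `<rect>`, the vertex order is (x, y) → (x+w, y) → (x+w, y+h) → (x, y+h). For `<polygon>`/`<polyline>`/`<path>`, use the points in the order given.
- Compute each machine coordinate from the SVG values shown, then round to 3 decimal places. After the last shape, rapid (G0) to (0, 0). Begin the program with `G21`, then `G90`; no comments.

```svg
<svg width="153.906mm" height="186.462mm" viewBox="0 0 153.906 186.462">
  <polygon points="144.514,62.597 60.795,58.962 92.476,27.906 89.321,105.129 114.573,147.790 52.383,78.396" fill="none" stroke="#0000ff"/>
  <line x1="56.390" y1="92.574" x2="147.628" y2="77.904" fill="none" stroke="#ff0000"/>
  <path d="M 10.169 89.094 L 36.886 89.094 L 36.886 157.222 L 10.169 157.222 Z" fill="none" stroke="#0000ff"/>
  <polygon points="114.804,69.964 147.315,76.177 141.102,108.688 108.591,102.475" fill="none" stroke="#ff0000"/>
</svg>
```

G21
G90
G0 X144.514 Y123.865
M3 S146
G1 X60.795 Y127.500 F3389
G1 X92.476 Y158.556 F3389
G1 X89.321 Y81.333 F3389
G1 X114.573 Y38.672 F3389
G1 X52.383 Y108.066 F3389
G1 X144.514 Y123.865 F3389
G0 X56.390 Y93.888
M3 S506
G1 X147.628 Y108.558 F1917
G0 X10.169 Y97.368
M3 S146
G1 X36.886 Y97.368 F3389
G1 X36.886 Y29.240 F3389
G1 X10.169 Y29.240 F3389
G1 X10.169 Y97.368 F3389
G0 X114.804 Y116.498
M3 S506
G1 X147.315 Y110.285 F1917
G1 X141.102 Y77.774 F1917
G1 X108.591 Y83.987 F1917
G1 X114.804 Y116.498 F1917
M5
G0 X0.000 Y0.000

1 u = 1 mm; y_m = 186.462 − y.

[1] `<polygon>` closed polygon, #0000ff→engrave S146 F3389: (144.514,123.865) → (60.795,127.500) → (92.476,158.556) → (89.321,81.333) → (114.573,38.672) → (52.383,108.066) → (144.514,123.865) (closed)

[2] `<line>` line segment, #ff0000→score S506 F1917: (56.390,93.888) → (147.628,108.558)

[3] `<path>` rectangle, #0000ff→engrave S146 F3389: (10.169,97.368) → (36.886,97.368) → (36.886,29.240) → (10.169,29.240) → (10.169,97.368) (closed)

[4] `<polygon>` regular polygon, #ff0000→score S506 F1917: (114.804,116.498) → (147.315,110.285) → (141.102,77.774) → (108.591,83.987) → (114.804,116.498) (closed)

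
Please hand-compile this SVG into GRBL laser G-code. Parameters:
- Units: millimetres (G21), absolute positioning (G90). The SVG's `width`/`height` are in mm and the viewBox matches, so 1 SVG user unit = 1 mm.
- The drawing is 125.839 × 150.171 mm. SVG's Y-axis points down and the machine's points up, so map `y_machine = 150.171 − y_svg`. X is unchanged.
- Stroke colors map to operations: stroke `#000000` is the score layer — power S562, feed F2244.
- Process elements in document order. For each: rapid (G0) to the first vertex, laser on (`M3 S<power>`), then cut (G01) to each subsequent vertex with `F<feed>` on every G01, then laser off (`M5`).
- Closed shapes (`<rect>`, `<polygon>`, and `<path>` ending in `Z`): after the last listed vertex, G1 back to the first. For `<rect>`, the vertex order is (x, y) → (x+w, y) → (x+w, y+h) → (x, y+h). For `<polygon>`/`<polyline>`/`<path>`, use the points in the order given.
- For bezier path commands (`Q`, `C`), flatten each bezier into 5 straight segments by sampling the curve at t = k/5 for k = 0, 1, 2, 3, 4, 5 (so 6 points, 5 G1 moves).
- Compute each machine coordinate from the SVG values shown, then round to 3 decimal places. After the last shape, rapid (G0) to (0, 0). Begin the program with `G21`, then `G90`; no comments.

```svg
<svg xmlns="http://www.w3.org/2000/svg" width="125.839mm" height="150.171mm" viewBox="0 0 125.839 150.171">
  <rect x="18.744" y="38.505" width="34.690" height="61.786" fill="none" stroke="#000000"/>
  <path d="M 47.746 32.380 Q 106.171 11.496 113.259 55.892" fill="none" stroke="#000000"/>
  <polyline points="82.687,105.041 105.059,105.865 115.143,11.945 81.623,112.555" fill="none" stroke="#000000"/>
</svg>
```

1 u = 1 mm; y_m = 150.171 − y.

[1] `<rect>` rectangle, #000000→score S562 F2244: (18.744,111.666) → (53.434,111.666) → (53.434,49.880) → (18.744,49.880) → (18.744,111.666) (closed)

[2] `<path>` quadratic bezier, #000000→score S562 F2244: (47.746,117.791) → (69.063,123.533) → (86.272,124.053) → (99.375,119.351) → (108.370,109.426) → (113.259,94.279)

[3] `<polyline>` open polyline, #000000→score S562 F2244: (82.687,45.130) → (105.059,44.306) → (115.143,138.226) → (81.623,37.616)

G21
G90
G0 X18.744 Y111.666
M3 S562
G01 X53.434 Y111.666 F2244
G01 X53.434 Y49.880 F2244
G01 X18.744 Y49.880 F2244
G01 X18.744 Y111.666 F2244
M5
G0 X47.746 Y117.791
M3 S562
G01 X69.063 Y123.533 F2244
G01 X86.272 Y124.053 F2244
G01 X99.375 Y119.351 F2244
G01 X108.370 Y109.426 F2244
G01 X113.259 Y94.279 F2244
M5
G0 X82.687 Y45.130
M3 S562
G01 X105.059 Y44.306 F2244
G01 X115.143 Y138.226 F2244
G01 X81.623 Y37.616 F2244
M5
G0 X0.000 Y0.000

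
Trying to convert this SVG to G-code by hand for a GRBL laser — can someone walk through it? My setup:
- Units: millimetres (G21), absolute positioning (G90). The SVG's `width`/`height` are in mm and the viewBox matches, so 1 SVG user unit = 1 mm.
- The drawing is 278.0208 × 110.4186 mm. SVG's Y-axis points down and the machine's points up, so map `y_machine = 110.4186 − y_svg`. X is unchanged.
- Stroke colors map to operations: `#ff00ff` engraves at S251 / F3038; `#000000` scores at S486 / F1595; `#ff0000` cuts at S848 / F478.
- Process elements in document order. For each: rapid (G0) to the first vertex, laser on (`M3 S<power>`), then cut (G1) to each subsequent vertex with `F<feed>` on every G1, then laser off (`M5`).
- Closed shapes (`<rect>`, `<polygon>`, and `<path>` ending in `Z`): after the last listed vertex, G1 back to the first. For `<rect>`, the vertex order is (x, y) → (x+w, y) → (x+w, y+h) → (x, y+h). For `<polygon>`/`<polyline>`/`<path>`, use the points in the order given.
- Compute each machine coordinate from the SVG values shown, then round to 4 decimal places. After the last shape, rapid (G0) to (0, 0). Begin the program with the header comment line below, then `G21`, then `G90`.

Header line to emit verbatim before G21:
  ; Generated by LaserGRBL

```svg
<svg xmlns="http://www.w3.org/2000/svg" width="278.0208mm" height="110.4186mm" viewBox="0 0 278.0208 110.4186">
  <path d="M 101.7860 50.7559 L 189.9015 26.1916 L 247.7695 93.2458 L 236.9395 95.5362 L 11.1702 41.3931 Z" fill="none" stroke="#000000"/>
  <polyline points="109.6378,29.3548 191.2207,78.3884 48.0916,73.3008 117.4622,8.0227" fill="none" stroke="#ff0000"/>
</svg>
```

Since the viewBox matches the mm dimensions, user units are millimetres directly. The only transform is the Y-flip y_m = 110.4186 − y_svg.

Shape 1 is a closed polygon drawn with `<path>`. Its stroke #000000 means score at S486, F1595. After flipping Y the toolpath is (101.7860,59.6627) → (189.9015,84.2270) → (247.7695,17.1728) → (236.9395,14.8824) → (11.1702,69.0255) → (101.7860,59.6627), returning to the start.

Shape 2 is a open polyline drawn with `<polyline>`. Its stroke #ff0000 means cut at S848, F478. After flipping Y the toolpath is (109.6378,81.0638) → (191.2207,32.0302) → (48.0916,37.1178) → (117.4622,102.3959).

; Generated by LaserGRBL
G21
G90
G0 X101.7860 Y59.6627
M3 S486
G1 X189.9015 Y84.2270 F1595
G1 X247.7695 Y17.1728 F1595
G1 X236.9395 Y14.8824 F1595
G1 X11.1702 Y69.0255 F1595
G1 X101.7860 Y59.6627 F1595
M5
G0 X109.6378 Y81.0638
M3 S848
G1 X191.2207 Y32.0302 F478
G1 X48.0916 Y37.1178 F478
G1 X117.4622 Y102.3959 F478
M5
G0 X0.0000 Y0.0000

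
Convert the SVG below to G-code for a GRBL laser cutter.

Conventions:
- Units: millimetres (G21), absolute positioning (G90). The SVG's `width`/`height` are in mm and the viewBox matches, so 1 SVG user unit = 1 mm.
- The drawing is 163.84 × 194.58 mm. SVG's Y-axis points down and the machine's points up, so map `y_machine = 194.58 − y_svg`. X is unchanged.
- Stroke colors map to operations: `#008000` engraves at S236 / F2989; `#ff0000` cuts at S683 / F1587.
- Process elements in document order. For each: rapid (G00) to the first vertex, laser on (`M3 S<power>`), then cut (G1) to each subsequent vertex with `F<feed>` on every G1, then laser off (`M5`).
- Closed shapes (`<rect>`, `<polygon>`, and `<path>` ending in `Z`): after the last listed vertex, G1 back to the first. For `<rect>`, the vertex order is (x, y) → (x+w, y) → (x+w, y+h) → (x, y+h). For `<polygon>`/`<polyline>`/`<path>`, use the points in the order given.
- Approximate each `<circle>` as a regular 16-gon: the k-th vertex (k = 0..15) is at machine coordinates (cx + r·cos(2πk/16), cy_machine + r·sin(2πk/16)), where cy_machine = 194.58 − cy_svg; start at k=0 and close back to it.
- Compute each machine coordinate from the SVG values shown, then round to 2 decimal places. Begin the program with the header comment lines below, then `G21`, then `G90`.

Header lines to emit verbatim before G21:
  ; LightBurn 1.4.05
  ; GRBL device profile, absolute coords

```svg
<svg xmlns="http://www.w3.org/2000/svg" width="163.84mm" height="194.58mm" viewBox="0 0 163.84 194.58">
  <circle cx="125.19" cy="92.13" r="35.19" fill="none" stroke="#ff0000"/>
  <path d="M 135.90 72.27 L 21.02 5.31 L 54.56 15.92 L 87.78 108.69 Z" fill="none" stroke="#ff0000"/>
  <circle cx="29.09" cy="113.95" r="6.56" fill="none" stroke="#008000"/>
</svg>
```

Since the viewBox matches the mm dimensions, user units are millimetres directly. The only transform is the Y-flip y_m = 194.58 − y_svg.

Shape 1 is a circle drawn with `<circle>`. Its stroke #ff0000 means cut at S683, F1587. After flipping Y the toolpath is (160.38,102.45) → (157.70,115.92) → (150.07,127.33) → (138.66,134.96) → (125.19,137.64) → (111.72,134.96) → (100.31,127.33) → (92.68,115.92) → (90.00,102.45) → (92.68,88.98) → (100.31,77.57) → (111.72,69.94) → (125.19,67.26) → (138.66,69.94) → (150.07,77.57) → (157.70,88.98) → (160.38,102.45), returning to the start.

Shape 2 is a closed polygon drawn with `<path>`. Its stroke #ff0000 means cut at S683, F1587. After flipping Y the toolpath is (135.90,122.31) → (21.02,189.27) → (54.56,178.66) → (87.78,85.89) → (135.90,122.31), returning to the start.

Shape 3 is a circle drawn with `<circle>`. Its stroke #008000 means engrave at S236, F2989. After flipping Y the toolpath is (35.65,80.63) → (35.15,83.14) → (33.73,85.27) → (31.60,86.69) → (29.09,87.19) → (26.58,86.69) → (24.45,85.27) → (23.03,83.14) → (22.53,80.63) → (23.03,78.12) → (24.45,75.99) → (26.58,74.57) → (29.09,74.07) → (31.60,74.57) → (33.73,75.99) → (35.15,78.12) → (35.65,80.63), returning to the start.

; LightBurn 1.4.05
; GRBL device profile, absolute coords
G21
G90
G00 X160.38 Y102.45
M3 S683
G1 X157.70 Y115.92 F1587
G1 X150.07 Y127.33 F1587
G1 X138.66 Y134.96 F1587
G1 X125.19 Y137.64 F1587
G1 X111.72 Y134.96 F1587
G1 X100.31 Y127.33 F1587
G1 X92.68 Y115.92 F1587
G1 X90.00 Y102.45 F1587
G1 X92.68 Y88.98 F1587
G1 X100.31 Y77.57 F1587
G1 X111.72 Y69.94 F1587
G1 X125.19 Y67.26 F1587
G1 X138.66 Y69.94 F1587
G1 X150.07 Y77.57 F1587
G1 X157.70 Y88.98 F1587
G1 X160.38 Y102.45 F1587
M5
G00 X135.90 Y122.31
M3 S683
G1 X21.02 Y189.27 F1587
G1 X54.56 Y178.66 F1587
G1 X87.78 Y85.89 F1587
G1 X135.90 Y122.31 F1587
M5
G00 X35.65 Y80.63
M3 S236
G1 X35.15 Y83.14 F2989
G1 X33.73 Y85.27 F2989
G1 X31.60 Y86.69 F2989
G1 X29.09 Y87.19 F2989
G1 X26.58 Y86.69 F2989
G1 X24.45 Y85.27 F2989
G1 X23.03 Y83.14 F2989
G1 X22.53 Y80.63 F2989
G1 X23.03 Y78.12 F2989
G1 X24.45 Y75.99 F2989
G1 X26.58 Y74.57 F2989
G1 X29.09 Y74.07 F2989
G1 X31.60 Y74.57 F2989
G1 X33.73 Y75.99 F2989
G1 X35.15 Y78.12 F2989
G1 X35.65 Y80.63 F2989
M5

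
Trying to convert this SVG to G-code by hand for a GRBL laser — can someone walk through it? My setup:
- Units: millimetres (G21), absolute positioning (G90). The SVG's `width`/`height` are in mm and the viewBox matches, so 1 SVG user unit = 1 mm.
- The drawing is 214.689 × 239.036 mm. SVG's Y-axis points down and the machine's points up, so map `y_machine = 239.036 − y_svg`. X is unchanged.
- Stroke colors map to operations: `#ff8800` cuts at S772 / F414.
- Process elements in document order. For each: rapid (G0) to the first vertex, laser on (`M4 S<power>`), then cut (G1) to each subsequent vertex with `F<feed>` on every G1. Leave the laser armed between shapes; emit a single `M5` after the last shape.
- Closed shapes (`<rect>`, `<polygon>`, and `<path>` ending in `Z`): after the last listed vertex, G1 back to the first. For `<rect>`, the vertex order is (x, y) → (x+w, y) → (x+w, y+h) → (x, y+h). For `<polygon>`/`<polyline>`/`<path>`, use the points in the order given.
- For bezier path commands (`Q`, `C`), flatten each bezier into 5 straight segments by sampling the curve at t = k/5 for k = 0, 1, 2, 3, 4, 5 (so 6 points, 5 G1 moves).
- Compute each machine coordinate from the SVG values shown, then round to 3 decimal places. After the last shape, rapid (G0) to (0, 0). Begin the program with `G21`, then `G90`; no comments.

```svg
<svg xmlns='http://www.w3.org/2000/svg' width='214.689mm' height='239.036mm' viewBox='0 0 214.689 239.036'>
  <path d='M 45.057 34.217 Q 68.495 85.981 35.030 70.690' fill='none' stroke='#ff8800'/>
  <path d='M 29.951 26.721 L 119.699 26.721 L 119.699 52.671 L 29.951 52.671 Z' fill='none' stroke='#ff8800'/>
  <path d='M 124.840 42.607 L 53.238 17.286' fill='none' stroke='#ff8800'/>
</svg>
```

viewBox `0 0 214.689 239.036` with mm width/height → 1 unit = 1 mm. Flip: y_m = 239.036 − y_svg.

**Shape 1** — `<path>` quadratic bezier, stroke `#ff8800` → cut (S772, F414). Control points (SVG): P0=(45.057,34.217), P1=(68.495,85.981), P2=(35.030,70.690); sampled at t=k/5. Machine vertices: (45.057,204.819) → (52.156,186.796) → (54.703,174.137) → (52.698,166.842) → (46.140,164.912) → (35.030,168.346). Open path.

**Shape 2** — `<path>` rectangle, stroke `#ff8800` → cut (S772, F414). Machine vertices: (29.951,212.315) → (119.699,212.315) → (119.699,186.365) → (29.951,186.365) → (29.951,212.315). Closed: final G1 returns to the first vertex.

**Shape 3** — `<path>` line segment, stroke `#ff8800` → cut (S772, F414). Machine vertices: (124.840,196.429) → (53.238,221.750). Open path.

G21
G90
G0 X45.057 Y204.819
M4 S772
G1 X52.156 Y186.796 F414
G1 X54.703 Y174.137 F414
G1 X52.698 Y166.842 F414
G1 X46.140 Y164.912 F414
G1 X35.030 Y168.346 F414
G0 X29.951 Y212.315
M4 S772
G1 X119.699 Y212.315 F414
G1 X119.699 Y186.365 F414
G1 X29.951 Y186.365 F414
G1 X29.951 Y212.315 F414
G0 X124.840 Y196.429
M4 S772
G1 X53.238 Y221.750 F414
M5
G0 X0.000 Y0.000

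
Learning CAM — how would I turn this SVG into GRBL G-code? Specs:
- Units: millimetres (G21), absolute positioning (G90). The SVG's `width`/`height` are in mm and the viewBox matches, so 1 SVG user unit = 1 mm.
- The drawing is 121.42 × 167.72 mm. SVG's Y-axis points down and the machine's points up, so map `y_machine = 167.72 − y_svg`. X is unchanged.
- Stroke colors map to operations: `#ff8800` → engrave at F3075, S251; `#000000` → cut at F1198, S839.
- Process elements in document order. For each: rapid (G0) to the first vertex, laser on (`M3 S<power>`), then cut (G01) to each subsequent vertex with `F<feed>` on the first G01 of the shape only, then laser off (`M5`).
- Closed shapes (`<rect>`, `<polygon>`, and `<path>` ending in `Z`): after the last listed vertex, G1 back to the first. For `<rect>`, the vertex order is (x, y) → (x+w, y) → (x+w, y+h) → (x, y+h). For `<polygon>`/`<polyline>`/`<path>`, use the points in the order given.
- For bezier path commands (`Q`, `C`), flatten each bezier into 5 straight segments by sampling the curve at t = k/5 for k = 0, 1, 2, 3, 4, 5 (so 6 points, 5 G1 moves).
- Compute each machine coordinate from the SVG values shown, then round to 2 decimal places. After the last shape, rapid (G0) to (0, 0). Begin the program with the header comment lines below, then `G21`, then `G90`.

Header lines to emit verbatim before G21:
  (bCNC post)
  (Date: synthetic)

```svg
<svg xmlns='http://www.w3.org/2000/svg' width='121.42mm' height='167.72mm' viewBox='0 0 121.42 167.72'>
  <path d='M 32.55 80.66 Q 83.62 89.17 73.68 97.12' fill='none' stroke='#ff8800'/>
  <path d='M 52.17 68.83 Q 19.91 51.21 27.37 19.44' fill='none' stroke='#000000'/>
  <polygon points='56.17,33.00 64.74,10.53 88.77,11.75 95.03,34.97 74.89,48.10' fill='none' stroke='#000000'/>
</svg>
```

(bCNC post)
(Date: synthetic)
G21
G90
G0 X32.55 Y87.06
M3 S251
G01 X50.54 Y83.68 F3075
G01 X63.64 Y80.34
G01 X71.87 Y77.05
G01 X75.22 Y73.80
G01 X73.68 Y70.60
M5
G0 X52.17 Y98.89
M3 S839
G01 X40.85 Y106.50 F1198
G01 X32.72 Y115.25
G01 X27.76 Y125.13
G01 X25.97 Y136.14
G01 X27.37 Y148.28
M5
G0 X56.17 Y134.72
M3 S839
G01 X64.74 Y157.19 F1198
G01 X88.77 Y155.97
G01 X95.03 Y132.75
G01 X74.89 Y119.62
G01 X56.17 Y134.72
M5
G0 X0.00 Y0.00

viewBox `0 0 121.42 167.72` with mm width/height → 1 unit = 1 mm. Flip: y_m = 167.72 − y_svg.

**Shape 1** — `<path>` quadratic bezier, stroke `#ff8800` → engrave (S251, F3075). Control points (SVG): P0=(32.55,80.66), P1=(83.62,89.17), P2=(73.68,97.12); sampled at t=k/5. Machine vertices: (32.55,87.06) → (50.54,83.68) → (63.64,80.34) → (71.87,77.05) → (75.22,73.80) → (73.68,70.60). Open path.

**Shape 2** — `<path>` quadratic bezier, stroke `#000000` → cut (S839, F1198). Control points (SVG): P0=(52.17,68.83), P1=(19.91,51.21), P2=(27.37,19.44); sampled at t=k/5. Machine vertices: (52.17,98.89) → (40.85,106.50) → (32.72,115.25) → (27.76,125.13) → (25.97,136.14) → (27.37,148.28). Open path.

**Shape 3** — `<polygon>` regular polygon, stroke `#000000` → cut (S839, F1198). Machine vertices: (56.17,134.72) → (64.74,157.19) → (88.77,155.97) → (95.03,132.75) → (74.89,119.62) → (56.17,134.72). Closed: final G1 returns to the first vertex.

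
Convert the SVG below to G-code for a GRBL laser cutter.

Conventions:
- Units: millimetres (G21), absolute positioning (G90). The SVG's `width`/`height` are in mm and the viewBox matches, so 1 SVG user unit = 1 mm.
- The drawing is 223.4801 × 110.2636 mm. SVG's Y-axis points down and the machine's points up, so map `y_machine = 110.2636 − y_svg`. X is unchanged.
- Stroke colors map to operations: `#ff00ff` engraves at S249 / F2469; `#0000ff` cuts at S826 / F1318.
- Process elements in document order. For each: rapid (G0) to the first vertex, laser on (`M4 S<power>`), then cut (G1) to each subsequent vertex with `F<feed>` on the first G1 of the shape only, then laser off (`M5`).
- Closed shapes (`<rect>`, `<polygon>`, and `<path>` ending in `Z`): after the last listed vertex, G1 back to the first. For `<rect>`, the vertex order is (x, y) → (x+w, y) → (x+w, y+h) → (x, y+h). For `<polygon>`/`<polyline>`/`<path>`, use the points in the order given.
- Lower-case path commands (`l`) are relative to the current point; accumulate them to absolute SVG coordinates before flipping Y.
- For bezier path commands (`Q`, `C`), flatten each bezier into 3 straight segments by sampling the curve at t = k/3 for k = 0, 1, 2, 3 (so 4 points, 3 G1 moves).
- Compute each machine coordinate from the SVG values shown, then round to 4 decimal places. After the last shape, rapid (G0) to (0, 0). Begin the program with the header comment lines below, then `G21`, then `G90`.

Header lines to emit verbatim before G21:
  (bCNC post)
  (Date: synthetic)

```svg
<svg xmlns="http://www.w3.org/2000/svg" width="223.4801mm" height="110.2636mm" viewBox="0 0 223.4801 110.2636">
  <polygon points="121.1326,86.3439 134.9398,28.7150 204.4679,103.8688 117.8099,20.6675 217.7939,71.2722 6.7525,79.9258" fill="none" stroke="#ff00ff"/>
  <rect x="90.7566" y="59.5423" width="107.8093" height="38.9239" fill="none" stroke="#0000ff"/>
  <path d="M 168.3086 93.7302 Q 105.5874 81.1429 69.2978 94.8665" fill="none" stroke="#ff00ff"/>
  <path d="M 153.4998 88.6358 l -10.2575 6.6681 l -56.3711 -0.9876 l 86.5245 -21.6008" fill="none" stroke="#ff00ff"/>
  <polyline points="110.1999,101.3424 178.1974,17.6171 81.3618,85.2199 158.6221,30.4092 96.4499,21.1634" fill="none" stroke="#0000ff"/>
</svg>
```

(bCNC post)
(Date: synthetic)
G21
G90
G0 X121.1326 Y23.9197
M4 S249
G1 X134.9398 Y81.5486 F2469
G1 X204.4679 Y6.3948
G1 X117.8099 Y89.5961
G1 X217.7939 Y38.9914
G1 X6.7525 Y30.3378
G1 X121.1326 Y23.9197
M5
G0 X90.7566 Y50.7213
M4 S826
G1 X198.5659 Y50.7213 F1318
G1 X198.5659 Y11.7974
G1 X90.7566 Y11.7974
G1 X90.7566 Y50.7213
M5
G0 X168.3086 Y16.5334
M4 S249
G1 X129.4313 Y22.0015 F2469
G1 X96.4277 Y21.6227
G1 X69.2978 Y15.3971
M5
G0 X153.4998 Y21.6278
M4 S249
G1 X143.2423 Y14.9597 F2469
G1 X86.8712 Y15.9473
G1 X173.3957 Y37.5481
M5
G0 X110.1999 Y8.9212
M4 S826
G1 X178.1974 Y92.6465 F1318
G1 X81.3618 Y25.0437
G1 X158.6221 Y79.8544
G1 X96.4499 Y89.1002
M5
G0 X0.0000 Y0.0000

1 u = 1 mm; y_m = 110.2636 − y.

[1] `<polygon>` closed polygon, #ff00ff→engrave S249 F2469: (121.1326,23.9197) → (134.9398,81.5486) → (204.4679,6.3948) → (117.8099,89.5961) → (217.7939,38.9914) → (6.7525,30.3378) → (121.1326,23.9197) (closed)

[2] `<rect>` rectangle, #0000ff→cut S826 F1318: (90.7566,50.7213) → (198.5659,50.7213) → (198.5659,11.7974) → (90.7566,11.7974) → (90.7566,50.7213) (closed)

[3] `<path>` quadratic bezier, #ff00ff→engrave S249 F2469: (168.3086,16.5334) → (129.4313,22.0015) → (96.4277,21.6227) → (69.2978,15.3971)

[4] `<path>` open polyline, #ff00ff→engrave S249 F2469: (153.4998,21.6278) → (143.2423,14.9597) → (86.8712,15.9473) → (173.3957,37.5481)

[5] `<polyline>` open polyline, #0000ff→cut S826 F1318: (110.1999,8.9212) → (178.1974,92.6465) → (81.3618,25.0437) → (158.6221,79.8544) → (96.4499,89.1002)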